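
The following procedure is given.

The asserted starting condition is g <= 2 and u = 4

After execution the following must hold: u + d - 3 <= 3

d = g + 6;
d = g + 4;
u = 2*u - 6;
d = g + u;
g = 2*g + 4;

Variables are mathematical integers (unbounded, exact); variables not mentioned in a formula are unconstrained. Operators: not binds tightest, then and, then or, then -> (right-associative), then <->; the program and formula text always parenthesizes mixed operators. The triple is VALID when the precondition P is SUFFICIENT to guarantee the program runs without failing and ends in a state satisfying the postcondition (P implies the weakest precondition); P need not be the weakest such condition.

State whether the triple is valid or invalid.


Working backward. After the program, the postcondition u + d - 3 <= 3 must hold; in canonical form it is d + u <= 6.
Before g := 2*g + 4: d + u <= 6
Before d := g + u: g + 2*u <= 6
Before u := 2*u - 6: g + 4*u <= 18
Before d := g + 4: g + 4*u <= 18
Before d := g + 6: g + 4*u <= 18
The weakest precondition is g + 4*u <= 18.
Check whether g <= 2 and u = 4 implies it.
Every state satisfying the precondition satisfies the weakest precondition: the implication holds.
Answer: valid


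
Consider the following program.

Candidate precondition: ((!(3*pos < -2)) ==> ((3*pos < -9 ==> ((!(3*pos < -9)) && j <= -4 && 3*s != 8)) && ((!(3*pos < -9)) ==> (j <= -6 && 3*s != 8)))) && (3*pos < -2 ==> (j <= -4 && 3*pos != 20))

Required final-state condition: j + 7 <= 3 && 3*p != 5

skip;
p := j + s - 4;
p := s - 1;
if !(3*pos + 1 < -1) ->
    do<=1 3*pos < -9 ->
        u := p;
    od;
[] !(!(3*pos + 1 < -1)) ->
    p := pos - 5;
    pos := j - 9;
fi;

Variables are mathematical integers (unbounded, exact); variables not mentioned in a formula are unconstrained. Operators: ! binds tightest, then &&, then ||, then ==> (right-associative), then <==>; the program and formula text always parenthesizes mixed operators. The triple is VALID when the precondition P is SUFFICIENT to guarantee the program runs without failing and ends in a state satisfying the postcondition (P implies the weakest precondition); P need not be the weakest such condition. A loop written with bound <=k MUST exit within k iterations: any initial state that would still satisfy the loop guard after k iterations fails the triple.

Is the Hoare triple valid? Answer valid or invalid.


Working backward. After the program, the postcondition j + 7 <= 3 && 3*p != 5 must hold; in canonical form it is j <= -4 && 3*p != 5.
Then branch requires (3*pos < -9 ==> ((!(3*pos < -9)) && j <= -4 && 3*p != 5)) && ((!(3*pos < -9)) ==> (j <= -4 && 3*p != 5)); else branch requires j <= -4 && 3*pos != 20.
Before the if: ((!(3*pos < -2)) ==> ((3*pos < -9 ==> ((!(3*pos < -9)) && j <= -4 && 3*p != 5)) && ((!(3*pos < -9)) ==> (j <= -4 && 3*p != 5)))) && (3*pos < -2 ==> (j <= -4 && 3*pos != 20))
Before p := s - 1: ((!(3*pos < -2)) ==> ((3*pos < -9 ==> ((!(3*pos < -9)) && j <= -4 && 3*s != 8)) && ((!(3*pos < -9)) ==> (j <= -4 && 3*s != 8)))) && (3*pos < -2 ==> (j <= -4 && 3*pos != 20))
Before p := j + s - 4: ((!(3*pos < -2)) ==> ((3*pos < -9 ==> ((!(3*pos < -9)) && j <= -4 && 3*s != 8)) && ((!(3*pos < -9)) ==> (j <= -4 && 3*s != 8)))) && (3*pos < -2 ==> (j <= -4 && 3*pos != 20))
Before skip: ((!(3*pos < -2)) ==> ((3*pos < -9 ==> ((!(3*pos < -9)) && j <= -4 && 3*s != 8)) && ((!(3*pos < -9)) ==> (j <= -4 && 3*s != 8)))) && (3*pos < -2 ==> (j <= -4 && 3*pos != 20))
The weakest precondition is ((!(3*pos < -2)) ==> ((3*pos < -9 ==> ((!(3*pos < -9)) && j <= -4 && 3*s != 8)) && ((!(3*pos < -9)) ==> (j <= -4 && 3*s != 8)))) && (3*pos < -2 ==> (j <= -4 && 3*pos != 20)).
Check whether ((!(3*pos < -2)) ==> ((3*pos < -9 ==> ((!(3*pos < -9)) && j <= -4 && 3*s != 8)) && ((!(3*pos < -9)) ==> (j <= -6 && 3*s != 8)))) && (3*pos < -2 ==> (j <= -4 && 3*pos != 20)) implies it.
Every state satisfying the precondition satisfies the weakest precondition: the implication holds.
Answer: valid


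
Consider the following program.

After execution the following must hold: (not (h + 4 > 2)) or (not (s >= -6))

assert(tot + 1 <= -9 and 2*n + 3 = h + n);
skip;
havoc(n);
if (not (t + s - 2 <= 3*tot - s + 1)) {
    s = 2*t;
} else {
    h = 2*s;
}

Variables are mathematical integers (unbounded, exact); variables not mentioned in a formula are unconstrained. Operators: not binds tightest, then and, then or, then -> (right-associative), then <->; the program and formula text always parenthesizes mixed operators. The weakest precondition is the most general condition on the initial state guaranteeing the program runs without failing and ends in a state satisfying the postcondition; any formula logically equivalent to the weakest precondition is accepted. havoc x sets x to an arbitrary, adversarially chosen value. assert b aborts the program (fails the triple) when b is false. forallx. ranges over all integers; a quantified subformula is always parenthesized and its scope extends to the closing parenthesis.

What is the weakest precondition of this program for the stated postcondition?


Working backward. After the program, the postcondition (not (h + 4 > 2)) or (not (s >= -6)) must hold; in canonical form it is (not (h > -2)) or (not (s >= -6)).
Then branch requires (not (h > -2)) or (not (2*t >= -6)); else branch requires (not (2*s > -2)) or (not (s >= -6)).
Before the if: ((not (2*s + t <= 3*tot + 3)) -> ((not (h > -2)) or (not (2*t >= -6)))) and (2*s + t <= 3*tot + 3 -> ((not (2*s > -2)) or (not (s >= -6))))
Before havoc n: ((not (2*s + t <= 3*tot + 3)) -> ((not (h > -2)) or (not (2*t >= -6)))) and (2*s + t <= 3*tot + 3 -> ((not (2*s > -2)) or (not (s >= -6))))
Before skip: ((not (2*s + t <= 3*tot + 3)) -> ((not (h > -2)) or (not (2*t >= -6)))) and (2*s + t <= 3*tot + 3 -> ((not (2*s > -2)) or (not (s >= -6))))
Before assert tot + 1 <= -9 and 2*n + 3 = h + n: tot <= -10 and n = h - 3 and ((not (2*s + t <= 3*tot + 3)) -> ((not (h > -2)) or (not (2*t >= -6)))) and (2*s + t <= 3*tot + 3 -> ((not (2*s > -2)) or (not (s >= -6))))
Answer: WP = tot <= -10 and n = h - 3 and ((not (2*s + t <= 3*tot + 3)) -> ((not (h > -2)) or (not (2*t >= -6)))) and (2*s + t <= 3*tot + 3 -> ((not (2*s > -2)) or (not (s >= -6))))


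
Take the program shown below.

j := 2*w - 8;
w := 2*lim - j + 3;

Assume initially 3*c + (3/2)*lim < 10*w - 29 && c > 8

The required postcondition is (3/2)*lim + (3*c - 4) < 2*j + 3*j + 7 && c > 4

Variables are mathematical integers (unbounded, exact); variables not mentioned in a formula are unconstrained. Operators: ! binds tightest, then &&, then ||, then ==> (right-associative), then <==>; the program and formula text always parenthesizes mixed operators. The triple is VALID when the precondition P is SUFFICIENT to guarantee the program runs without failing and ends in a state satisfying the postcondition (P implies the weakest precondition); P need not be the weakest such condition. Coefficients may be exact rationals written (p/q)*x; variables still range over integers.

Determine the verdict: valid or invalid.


Working backward. After the program, the postcondition (3/2)*lim + (3*c - 4) < 2*j + 3*j + 7 && c > 4 must hold; in canonical form it is 3*c + (3/2)*lim < 5*j + 11 && c > 4.
Before w := 2*lim - j + 3: 3*c + (3/2)*lim < 5*j + 11 && c > 4
Before j := 2*w - 8: 3*c + (3/2)*lim < 10*w - 29 && c > 4
The weakest precondition is 3*c + (3/2)*lim < 10*w - 29 && c > 4.
Check whether 3*c + (3/2)*lim < 10*w - 29 && c > 8 implies it.
Every state satisfying the precondition satisfies the weakest precondition: the implication holds.
Answer: valid


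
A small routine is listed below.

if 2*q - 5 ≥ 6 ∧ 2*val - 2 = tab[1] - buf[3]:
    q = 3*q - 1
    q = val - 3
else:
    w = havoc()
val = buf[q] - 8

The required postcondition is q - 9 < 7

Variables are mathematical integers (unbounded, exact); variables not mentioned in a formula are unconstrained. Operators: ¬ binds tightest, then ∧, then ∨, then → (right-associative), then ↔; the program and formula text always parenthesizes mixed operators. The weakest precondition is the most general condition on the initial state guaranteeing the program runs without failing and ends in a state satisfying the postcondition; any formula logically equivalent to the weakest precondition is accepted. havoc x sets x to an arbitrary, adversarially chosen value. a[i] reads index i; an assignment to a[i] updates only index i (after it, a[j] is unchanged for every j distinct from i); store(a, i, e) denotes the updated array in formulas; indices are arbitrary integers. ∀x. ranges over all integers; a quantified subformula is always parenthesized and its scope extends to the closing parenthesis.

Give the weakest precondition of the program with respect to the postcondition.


Working backward. After the program, the postcondition q - 9 < 7 must hold; in canonical form it is q < 16.
Before val := buf[q] - 8: q < 16
Then branch requires val < 19; else branch requires q < 16.
Before the if: ((2*q ≥ 11 ∧ buf[3] + 2*val = tab[1] + 2) → val < 19) ∧ ((¬(2*q ≥ 11 ∧ buf[3] + 2*val = tab[1] + 2)) → q < 16)
Answer: WP = ((2*q ≥ 11 ∧ buf[3] + 2*val = tab[1] + 2) → val < 19) ∧ ((¬(2*q ≥ 11 ∧ buf[3] + 2*val = tab[1] + 2)) → q < 16)


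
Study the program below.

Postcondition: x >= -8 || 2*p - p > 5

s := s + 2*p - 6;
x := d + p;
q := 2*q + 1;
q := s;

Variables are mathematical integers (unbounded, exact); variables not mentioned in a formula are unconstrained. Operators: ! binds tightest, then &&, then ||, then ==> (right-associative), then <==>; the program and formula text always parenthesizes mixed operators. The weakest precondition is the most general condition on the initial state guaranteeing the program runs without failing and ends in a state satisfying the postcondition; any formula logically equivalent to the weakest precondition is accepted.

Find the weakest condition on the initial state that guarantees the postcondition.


Working backward. After the program, the postcondition x >= -8 || 2*p - p > 5 must hold; in canonical form it is x >= -8 || p > 5.
Before q := s: x >= -8 || p > 5
Before q := 2*q + 1: x >= -8 || p > 5
Before x := d + p: d + p >= -8 || p > 5
Before s := s + 2*p - 6: d + p >= -8 || p > 5
Answer: WP = d + p >= -8 || p > 5


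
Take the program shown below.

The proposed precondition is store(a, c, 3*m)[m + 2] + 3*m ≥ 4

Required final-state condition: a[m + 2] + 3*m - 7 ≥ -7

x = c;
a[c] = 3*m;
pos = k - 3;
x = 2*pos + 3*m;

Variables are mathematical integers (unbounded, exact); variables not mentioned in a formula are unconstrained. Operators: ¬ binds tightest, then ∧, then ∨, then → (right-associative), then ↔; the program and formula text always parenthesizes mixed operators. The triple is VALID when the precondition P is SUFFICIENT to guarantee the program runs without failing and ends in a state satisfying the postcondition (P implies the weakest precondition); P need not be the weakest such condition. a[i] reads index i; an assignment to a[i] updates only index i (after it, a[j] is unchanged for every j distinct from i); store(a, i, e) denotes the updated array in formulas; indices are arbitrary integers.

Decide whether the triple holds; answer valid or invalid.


Working backward. After the program, the postcondition a[m + 2] + 3*m - 7 ≥ -7 must hold; in canonical form it is a[m + 2] + 3*m ≥ 0.
Before x := 2*pos + 3*m: a[m + 2] + 3*m ≥ 0
Before pos := k - 3: a[m + 2] + 3*m ≥ 0
Before a[c] := 3*m: store(a, c, 3*m)[m + 2] + 3*m ≥ 0
Before x := c: store(a, c, 3*m)[m + 2] + 3*m ≥ 0
The weakest precondition is store(a, c, 3*m)[m + 2] + 3*m ≥ 0.
Check whether store(a, c, 3*m)[m + 2] + 3*m ≥ 4 implies it.
Every state satisfying the precondition satisfies the weakest precondition: the implication holds.
Answer: valid


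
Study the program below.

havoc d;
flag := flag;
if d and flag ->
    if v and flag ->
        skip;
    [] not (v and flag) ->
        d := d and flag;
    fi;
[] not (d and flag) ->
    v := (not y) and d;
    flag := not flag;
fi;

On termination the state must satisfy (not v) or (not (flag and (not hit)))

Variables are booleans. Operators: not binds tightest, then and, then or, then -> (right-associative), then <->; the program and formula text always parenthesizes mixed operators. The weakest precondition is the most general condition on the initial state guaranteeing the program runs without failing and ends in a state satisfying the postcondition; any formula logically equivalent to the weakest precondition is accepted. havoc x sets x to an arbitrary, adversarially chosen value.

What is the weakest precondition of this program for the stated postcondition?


Working backward. After the program, (not v) or (not (flag and (not hit))) must hold.
Then branch requires ((v and flag) -> ((not v) or (not (flag and (not hit))))) and ((not (v and flag)) -> ((not v) or (not (flag and (not hit))))); else branch requires (not ((not y) and d)) or (not ((not flag) and (not hit))).
Before the if: ((d and flag) -> (((v and flag) -> ((not v) or (not (flag and (not hit))))) and ((not (v and flag)) -> ((not v) or (not (flag and (not hit))))))) and ((not (d and flag)) -> ((not ((not y) and d)) or (not ((not flag) and (not hit)))))
Before flag := flag: ((d and flag) -> (((v and flag) -> ((not v) or (not (flag and (not hit))))) and ((not (v and flag)) -> ((not v) or (not (flag and (not hit))))))) and ((not (d and flag)) -> ((not ((not y) and d)) or (not ((not flag) and (not hit)))))
Before havoc d: (flag -> (((v and flag) -> ((not v) or (not (flag and (not hit))))) and ((not (v and flag)) -> ((not v) or (not (flag and (not hit))))))) and ((not flag) -> (y or (not ((not flag) and (not hit)))))
Answer: WP = (flag -> (((v and flag) -> ((not v) or (not (flag and (not hit))))) and ((not (v and flag)) -> ((not v) or (not (flag and (not hit))))))) and ((not flag) -> (y or (not ((not flag) and (not hit)))))


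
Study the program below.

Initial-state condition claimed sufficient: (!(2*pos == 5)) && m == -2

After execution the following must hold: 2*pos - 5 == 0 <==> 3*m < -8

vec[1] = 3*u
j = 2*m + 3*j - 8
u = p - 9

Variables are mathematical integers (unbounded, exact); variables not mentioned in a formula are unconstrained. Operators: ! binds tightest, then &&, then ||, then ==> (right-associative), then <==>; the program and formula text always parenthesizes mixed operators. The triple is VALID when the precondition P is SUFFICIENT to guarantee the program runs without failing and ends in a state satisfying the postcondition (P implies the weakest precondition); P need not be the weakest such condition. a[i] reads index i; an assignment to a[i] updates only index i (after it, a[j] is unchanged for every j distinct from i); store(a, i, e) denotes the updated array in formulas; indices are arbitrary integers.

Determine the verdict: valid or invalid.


Working backward. After the program, the postcondition 2*pos - 5 == 0 <==> 3*m < -8 must hold; in canonical form it is 2*pos == 5 <==> 3*m < -8.
Before u := p - 9: 2*pos == 5 <==> 3*m < -8
Before j := 2*m + 3*j - 8: 2*pos == 5 <==> 3*m < -8
Before vec[1] := 3*u: 2*pos == 5 <==> 3*m < -8
The weakest precondition is 2*pos == 5 <==> 3*m < -8.
Check whether (!(2*pos == 5)) && m == -2 implies it.
Every state satisfying the precondition satisfies the weakest precondition: the implication holds.
Answer: valid


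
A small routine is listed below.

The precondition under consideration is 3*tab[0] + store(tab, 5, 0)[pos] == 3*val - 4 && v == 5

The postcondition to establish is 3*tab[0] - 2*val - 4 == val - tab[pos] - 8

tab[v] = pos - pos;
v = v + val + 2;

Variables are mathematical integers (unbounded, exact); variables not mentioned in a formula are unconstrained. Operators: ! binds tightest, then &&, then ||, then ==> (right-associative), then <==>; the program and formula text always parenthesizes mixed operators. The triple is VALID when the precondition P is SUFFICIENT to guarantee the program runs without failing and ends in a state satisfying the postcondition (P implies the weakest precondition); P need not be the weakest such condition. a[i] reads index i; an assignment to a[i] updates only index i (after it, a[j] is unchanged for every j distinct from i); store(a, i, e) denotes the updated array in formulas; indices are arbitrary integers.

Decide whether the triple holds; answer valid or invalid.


Working backward. After the program, the postcondition 3*tab[0] - 2*val - 4 == val - tab[pos] - 8 must hold; in canonical form it is 3*tab[0] + tab[pos] == 3*val - 4.
Before v := v + val + 2: 3*tab[0] + tab[pos] == 3*val - 4
Before tab[v] := pos - pos: 3*store(tab, v, 0)[0] + store(tab, v, 0)[pos] == 3*val - 4
The weakest precondition is 3*store(tab, v, 0)[0] + store(tab, v, 0)[pos] == 3*val - 4.
Check whether 3*tab[0] + store(tab, 5, 0)[pos] == 3*val - 4 && v == 5 implies it.
Every state satisfying the precondition satisfies the weakest precondition: the implication holds.
Answer: valid


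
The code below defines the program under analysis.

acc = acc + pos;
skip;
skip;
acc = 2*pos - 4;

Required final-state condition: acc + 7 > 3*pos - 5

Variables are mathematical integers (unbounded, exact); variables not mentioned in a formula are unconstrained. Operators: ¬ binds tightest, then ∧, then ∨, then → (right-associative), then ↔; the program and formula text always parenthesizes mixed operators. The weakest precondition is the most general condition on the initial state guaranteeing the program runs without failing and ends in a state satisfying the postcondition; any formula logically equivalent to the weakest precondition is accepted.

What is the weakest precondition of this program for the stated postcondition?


Working backward. After the program, the postcondition acc + 7 > 3*pos - 5 must hold; in canonical form it is acc > 3*pos - 12.
Before acc := 2*pos - 4: pos < 8
Before skip: pos < 8
Before skip: pos < 8
Before acc := acc + pos: pos < 8
Answer: WP = pos < 8


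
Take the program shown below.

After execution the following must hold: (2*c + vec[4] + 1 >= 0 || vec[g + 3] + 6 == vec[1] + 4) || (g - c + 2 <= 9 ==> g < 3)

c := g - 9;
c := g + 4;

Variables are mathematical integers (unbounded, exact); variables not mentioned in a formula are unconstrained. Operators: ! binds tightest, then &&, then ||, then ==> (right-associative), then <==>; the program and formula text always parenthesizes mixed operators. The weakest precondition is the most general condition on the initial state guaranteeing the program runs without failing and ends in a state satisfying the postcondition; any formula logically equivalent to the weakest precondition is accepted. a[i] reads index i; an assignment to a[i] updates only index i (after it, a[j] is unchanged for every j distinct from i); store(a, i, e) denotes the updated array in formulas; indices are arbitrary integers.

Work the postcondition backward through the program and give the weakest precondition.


Working backward. After the program, the postcondition (2*c + vec[4] + 1 >= 0 || vec[g + 3] + 6 == vec[1] + 4) || (g - c + 2 <= 9 ==> g < 3) must hold; in canonical form it is vec[4] + 2*c >= -1 || vec[g + 3] == vec[1] - 2 || (g <= c + 7 ==> g < 3).
Before c := g + 4: vec[4] + 2*g >= -9 || vec[g + 3] == vec[1] - 2 || g < 3
Before c := g - 9: vec[4] + 2*g >= -9 || vec[g + 3] == vec[1] - 2 || g < 3
Answer: WP = vec[4] + 2*g >= -9 || vec[g + 3] == vec[1] - 2 || g < 3


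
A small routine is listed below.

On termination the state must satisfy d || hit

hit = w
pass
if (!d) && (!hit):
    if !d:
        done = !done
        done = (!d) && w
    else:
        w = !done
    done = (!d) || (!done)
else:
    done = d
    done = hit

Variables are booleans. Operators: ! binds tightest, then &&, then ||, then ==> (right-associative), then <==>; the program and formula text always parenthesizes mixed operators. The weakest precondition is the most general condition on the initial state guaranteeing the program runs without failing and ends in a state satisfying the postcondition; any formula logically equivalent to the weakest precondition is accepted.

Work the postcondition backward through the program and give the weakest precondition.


Working backward. After the program, d || hit must hold.
Then branch requires ((!d) ==> (d || hit)) && (d ==> (d || hit)); else branch requires d || hit.
Before the if: (((!d) && (!hit)) ==> (((!d) ==> (d || hit)) && (d ==> (d || hit)))) && ((!((!d) && (!hit))) ==> (d || hit))
Before skip: (((!d) && (!hit)) ==> (((!d) ==> (d || hit)) && (d ==> (d || hit)))) && ((!((!d) && (!hit))) ==> (d || hit))
Before hit := w: (((!d) && (!w)) ==> (((!d) ==> (d || w)) && (d ==> (d || w)))) && ((!((!d) && (!w))) ==> (d || w))
Answer: WP = (((!d) && (!w)) ==> (((!d) ==> (d || w)) && (d ==> (d || w)))) && ((!((!d) && (!w))) ==> (d || w))


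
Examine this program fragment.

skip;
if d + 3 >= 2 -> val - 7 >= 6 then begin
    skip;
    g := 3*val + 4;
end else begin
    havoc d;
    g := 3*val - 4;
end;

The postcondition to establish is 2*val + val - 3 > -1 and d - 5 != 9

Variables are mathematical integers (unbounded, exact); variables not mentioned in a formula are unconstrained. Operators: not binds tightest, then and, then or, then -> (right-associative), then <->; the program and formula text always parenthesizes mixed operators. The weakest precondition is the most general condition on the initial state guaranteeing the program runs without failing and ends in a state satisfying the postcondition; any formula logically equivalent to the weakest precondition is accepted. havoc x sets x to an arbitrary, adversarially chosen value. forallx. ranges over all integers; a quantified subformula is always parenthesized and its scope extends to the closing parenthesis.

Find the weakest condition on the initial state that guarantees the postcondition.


Working backward. After the program, the postcondition 2*val + val - 3 > -1 and d - 5 != 9 must hold; in canonical form it is 3*val > 2 and d != 14.
Then branch requires 3*val > 2 and d != 14; else branch requires forall d_1. (3*val > 2 and d_1 != 14).
Before the if: ((d >= -1 -> val >= 13) -> (3*val > 2 and d != 14)) and ((not (d >= -1 -> val >= 13)) -> (forall d_1. (3*val > 2 and d_1 != 14)))
Before skip: ((d >= -1 -> val >= 13) -> (3*val > 2 and d != 14)) and ((not (d >= -1 -> val >= 13)) -> (forall d_1. (3*val > 2 and d_1 != 14)))
Answer: WP = ((d >= -1 -> val >= 13) -> (3*val > 2 and d != 14)) and ((not (d >= -1 -> val >= 13)) -> (forall d_1. (3*val > 2 and d_1 != 14)))


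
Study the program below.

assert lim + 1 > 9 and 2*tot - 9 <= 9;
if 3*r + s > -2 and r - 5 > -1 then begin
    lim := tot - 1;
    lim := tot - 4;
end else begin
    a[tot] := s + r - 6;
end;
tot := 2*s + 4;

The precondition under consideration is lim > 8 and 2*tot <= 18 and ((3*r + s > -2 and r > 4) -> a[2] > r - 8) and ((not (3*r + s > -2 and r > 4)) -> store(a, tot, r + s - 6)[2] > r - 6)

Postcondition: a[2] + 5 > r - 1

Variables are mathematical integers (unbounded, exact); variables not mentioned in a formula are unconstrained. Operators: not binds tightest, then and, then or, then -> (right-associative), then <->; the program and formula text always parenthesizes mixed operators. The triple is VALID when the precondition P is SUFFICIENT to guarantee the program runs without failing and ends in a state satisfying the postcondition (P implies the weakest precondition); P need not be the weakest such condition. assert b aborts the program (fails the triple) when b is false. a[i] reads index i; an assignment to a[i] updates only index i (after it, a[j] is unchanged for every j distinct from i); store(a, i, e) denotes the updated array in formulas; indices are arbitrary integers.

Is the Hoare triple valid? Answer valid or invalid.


Working backward. After the program, the postcondition a[2] + 5 > r - 1 must hold; in canonical form it is a[2] > r - 6.
Before tot := 2*s + 4: a[2] > r - 6
Then branch requires a[2] > r - 6; else branch requires store(a, tot, r + s - 6)[2] > r - 6.
Before the if: ((3*r + s > -2 and r > 4) -> a[2] > r - 6) and ((not (3*r + s > -2 and r > 4)) -> store(a, tot, r + s - 6)[2] > r - 6)
Before assert lim + 1 > 9 and 2*tot - 9 <= 9: lim > 8 and 2*tot <= 18 and ((3*r + s > -2 and r > 4) -> a[2] > r - 6) and ((not (3*r + s > -2 and r > 4)) -> store(a, tot, r + s - 6)[2] > r - 6)
The weakest precondition is lim > 8 and 2*tot <= 18 and ((3*r + s > -2 and r > 4) -> a[2] > r - 6) and ((not (3*r + s > -2 and r > 4)) -> store(a, tot, r + s - 6)[2] > r - 6).
Check whether lim > 8 and 2*tot <= 18 and ((3*r + s > -2 and r > 4) -> a[2] > r - 8) and ((not (3*r + s > -2 and r > 4)) -> store(a, tot, r + s - 6)[2] > r - 6) implies it.
Countermodel: at the initial state a = {[2] = -1, [9] = -1, elsewhere -1}, lim = 9, r = 5, s = -16, tot = 9, the precondition holds but the weakest precondition fails.
Answer: invalid


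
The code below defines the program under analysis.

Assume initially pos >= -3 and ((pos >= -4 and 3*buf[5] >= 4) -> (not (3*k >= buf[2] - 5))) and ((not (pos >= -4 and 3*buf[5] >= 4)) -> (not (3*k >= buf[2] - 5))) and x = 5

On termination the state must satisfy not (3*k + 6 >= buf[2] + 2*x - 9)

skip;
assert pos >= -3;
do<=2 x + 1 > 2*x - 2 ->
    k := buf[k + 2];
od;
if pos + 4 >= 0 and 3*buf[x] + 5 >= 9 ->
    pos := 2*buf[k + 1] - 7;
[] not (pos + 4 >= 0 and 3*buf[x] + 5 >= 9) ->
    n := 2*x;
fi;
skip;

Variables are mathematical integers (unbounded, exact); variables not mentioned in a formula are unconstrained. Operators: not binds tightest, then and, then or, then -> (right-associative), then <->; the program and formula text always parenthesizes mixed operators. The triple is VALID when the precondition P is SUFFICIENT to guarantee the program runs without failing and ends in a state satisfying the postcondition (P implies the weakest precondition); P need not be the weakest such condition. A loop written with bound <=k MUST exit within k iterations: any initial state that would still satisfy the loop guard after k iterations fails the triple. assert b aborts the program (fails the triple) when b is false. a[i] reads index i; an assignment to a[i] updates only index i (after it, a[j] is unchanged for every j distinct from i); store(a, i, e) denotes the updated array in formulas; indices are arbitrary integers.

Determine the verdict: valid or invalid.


Working backward. After the program, the postcondition not (3*k + 6 >= buf[2] + 2*x - 9) must hold; in canonical form it is not (3*k >= buf[2] + 2*x - 15).
Before skip: not (3*k >= buf[2] + 2*x - 15)
Then branch requires not (3*k >= buf[2] + 2*x - 15); else branch requires not (3*k >= buf[2] + 2*x - 15).
Before the if: ((pos >= -4 and 3*buf[x] >= 4) -> (not (3*k >= buf[2] + 2*x - 15))) and ((not (pos >= -4 and 3*buf[x] >= 4)) -> (not (3*k >= buf[2] + 2*x - 15)))
Before the loop (bound <=2), unroll the exhaustion recursion (WP_0 = exit-now case; WP_j = one more guarded iteration, up to j = 2):
  WP_0: (not (x < 3)) and ((pos >= -4 and 3*buf[x] >= 4) -> (not (3*k >= buf[2] + 2*x - 15))) and ((not (pos >= -4 and 3*buf[x] >= 4)) -> (not (3*k >= buf[2] + 2*x - 15)))
  WP_1: (x < 3 -> ((not (x < 3)) and ((pos >= -4 and 3*buf[x] >= 4) -> (not (3*buf[k + 2] >= buf[2] + 2*x - 15))) and ((not (pos >= -4 and 3*buf[x] >= 4)) -> (not (3*buf[k + 2] >= buf[2] + 2*x - 15))))) and ((not (x < 3)) -> (((pos >= -4 and 3*buf[x] >= 4) -> (not (3*k >= buf[2] + 2*x - 15))) and ((not (pos >= -4 and 3*buf[x] >= 4)) -> (not (3*k >= buf[2] + 2*x - 15)))))
  WP_2: (x < 3 -> ((x < 3 -> ((not (x < 3)) and ((pos >= -4 and 3*buf[x] >= 4) -> (not (3*buf[buf[k + 2] + 2] >= buf[2] + 2*x - 15))) and ((not (pos >= -4 and 3*buf[x] >= 4)) -> (not (3*buf[buf[k + 2] + 2] >= buf[2] + 2*x - 15))))) and ((not (x < 3)) -> (((pos >= -4 and 3*buf[x] >= 4) -> (not (3*buf[k + 2] >= buf[2] + 2*x - 15))) and ((not (pos >= -4 and 3*buf[x] >= 4)) -> (not (3*buf[k + 2] >= buf[2] + 2*x - 15))))))) and ((not (x < 3)) -> (((pos >= -4 and 3*buf[x] >= 4) -> (not (3*k >= buf[2] + 2*x - 15))) and ((not (pos >= -4 and 3*buf[x] >= 4)) -> (not (3*k >= buf[2] + 2*x - 15)))))
So before the loop: (x < 3 -> ((x < 3 -> ((not (x < 3)) and ((pos >= -4 and 3*buf[x] >= 4) -> (not (3*buf[buf[k + 2] + 2] >= buf[2] + 2*x - 15))) and ((not (pos >= -4 and 3*buf[x] >= 4)) -> (not (3*buf[buf[k + 2] + 2] >= buf[2] + 2*x - 15))))) and ((not (x < 3)) -> (((pos >= -4 and 3*buf[x] >= 4) -> (not (3*buf[k + 2] >= buf[2] + 2*x - 15))) and ((not (pos >= -4 and 3*buf[x] >= 4)) -> (not (3*buf[k + 2] >= buf[2] + 2*x - 15))))))) and ((not (x < 3)) -> (((pos >= -4 and 3*buf[x] >= 4) -> (not (3*k >= buf[2] + 2*x - 15))) and ((not (pos >= -4 and 3*buf[x] >= 4)) -> (not (3*k >= buf[2] + 2*x - 15)))))
Before assert pos >= -3: pos >= -3 and (x < 3 -> ((x < 3 -> ((not (x < 3)) and ((pos >= -4 and 3*buf[x] >= 4) -> (not (3*buf[buf[k + 2] + 2] >= buf[2] + 2*x - 15))) and ((not (pos >= -4 and 3*buf[x] >= 4)) -> (not (3*buf[buf[k + 2] + 2] >= buf[2] + 2*x - 15))))) and ((not (x < 3)) -> (((pos >= -4 and 3*buf[x] >= 4) -> (not (3*buf[k + 2] >= buf[2] + 2*x - 15))) and ((not (pos >= -4 and 3*buf[x] >= 4)) -> (not (3*buf[k + 2] >= buf[2] + 2*x - 15))))))) and ((not (x < 3)) -> (((pos >= -4 and 3*buf[x] >= 4) -> (not (3*k >= buf[2] + 2*x - 15))) and ((not (pos >= -4 and 3*buf[x] >= 4)) -> (not (3*k >= buf[2] + 2*x - 15)))))
Before skip: pos >= -3 and (x < 3 -> ((x < 3 -> ((not (x < 3)) and ((pos >= -4 and 3*buf[x] >= 4) -> (not (3*buf[buf[k + 2] + 2] >= buf[2] + 2*x - 15))) and ((not (pos >= -4 and 3*buf[x] >= 4)) -> (not (3*buf[buf[k + 2] + 2] >= buf[2] + 2*x - 15))))) and ((not (x < 3)) -> (((pos >= -4 and 3*buf[x] >= 4) -> (not (3*buf[k + 2] >= buf[2] + 2*x - 15))) and ((not (pos >= -4 and 3*buf[x] >= 4)) -> (not (3*buf[k + 2] >= buf[2] + 2*x - 15))))))) and ((not (x < 3)) -> (((pos >= -4 and 3*buf[x] >= 4) -> (not (3*k >= buf[2] + 2*x - 15))) and ((not (pos >= -4 and 3*buf[x] >= 4)) -> (not (3*k >= buf[2] + 2*x - 15)))))
The weakest precondition is pos >= -3 and (x < 3 -> ((x < 3 -> ((not (x < 3)) and ((pos >= -4 and 3*buf[x] >= 4) -> (not (3*buf[buf[k + 2] + 2] >= buf[2] + 2*x - 15))) and ((not (pos >= -4 and 3*buf[x] >= 4)) -> (not (3*buf[buf[k + 2] + 2] >= buf[2] + 2*x - 15))))) and ((not (x < 3)) -> (((pos >= -4 and 3*buf[x] >= 4) -> (not (3*buf[k + 2] >= buf[2] + 2*x - 15))) and ((not (pos >= -4 and 3*buf[x] >= 4)) -> (not (3*buf[k + 2] >= buf[2] + 2*x - 15))))))) and ((not (x < 3)) -> (((pos >= -4 and 3*buf[x] >= 4) -> (not (3*k >= buf[2] + 2*x - 15))) and ((not (pos >= -4 and 3*buf[x] >= 4)) -> (not (3*k >= buf[2] + 2*x - 15))))).
Check whether pos >= -3 and ((pos >= -4 and 3*buf[5] >= 4) -> (not (3*k >= buf[2] - 5))) and ((not (pos >= -4 and 3*buf[5] >= 4)) -> (not (3*k >= buf[2] - 5))) and x = 5 implies it.
Every state satisfying the precondition satisfies the weakest precondition: the implication holds.
Answer: valid


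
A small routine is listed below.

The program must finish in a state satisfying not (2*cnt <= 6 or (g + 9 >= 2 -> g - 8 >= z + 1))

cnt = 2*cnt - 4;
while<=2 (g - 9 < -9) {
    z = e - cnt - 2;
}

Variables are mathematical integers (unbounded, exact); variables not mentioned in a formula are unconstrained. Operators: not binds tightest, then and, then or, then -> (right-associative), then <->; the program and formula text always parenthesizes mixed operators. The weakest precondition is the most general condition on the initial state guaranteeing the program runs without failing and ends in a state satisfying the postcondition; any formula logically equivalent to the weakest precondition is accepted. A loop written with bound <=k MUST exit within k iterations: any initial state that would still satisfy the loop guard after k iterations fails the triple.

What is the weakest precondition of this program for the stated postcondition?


Working backward. After the program, the postcondition not (2*cnt <= 6 or (g + 9 >= 2 -> g - 8 >= z + 1)) must hold; in canonical form it is not (2*cnt <= 6 or (g >= -7 -> g >= z + 9)).
Before the loop (bound <=2), unroll the exhaustion recursion (WP_0 = exit-now case; WP_j = one more guarded iteration, up to j = 2):
  WP_0: (not (g < 0)) and (not (2*cnt <= 6 or (g >= -7 -> g >= z + 9)))
  WP_1: (g < 0 -> ((not (g < 0)) and (not (2*cnt <= 6 or (g >= -7 -> cnt + g >= e + 7))))) and ((not (g < 0)) -> (not (2*cnt <= 6 or (g >= -7 -> g >= z + 9))))
  WP_2: (g < 0 -> ((g < 0 -> ((not (g < 0)) and (not (2*cnt <= 6 or (g >= -7 -> cnt + g >= e + 7))))) and ((not (g < 0)) -> (not (2*cnt <= 6 or (g >= -7 -> cnt + g >= e + 7)))))) and ((not (g < 0)) -> (not (2*cnt <= 6 or (g >= -7 -> g >= z + 9))))
So before the loop: (g < 0 -> ((g < 0 -> ((not (g < 0)) and (not (2*cnt <= 6 or (g >= -7 -> cnt + g >= e + 7))))) and ((not (g < 0)) -> (not (2*cnt <= 6 or (g >= -7 -> cnt + g >= e + 7)))))) and ((not (g < 0)) -> (not (2*cnt <= 6 or (g >= -7 -> g >= z + 9))))
Before cnt := 2*cnt - 4: (g < 0 -> ((g < 0 -> ((not (g < 0)) and (not (4*cnt <= 14 or (g >= -7 -> 2*cnt + g >= e + 11))))) and ((not (g < 0)) -> (not (4*cnt <= 14 or (g >= -7 -> 2*cnt + g >= e + 11)))))) and ((not (g < 0)) -> (not (4*cnt <= 14 or (g >= -7 -> g >= z + 9))))
Answer: WP = (g < 0 -> ((g < 0 -> ((not (g < 0)) and (not (4*cnt <= 14 or (g >= -7 -> 2*cnt + g >= e + 11))))) and ((not (g < 0)) -> (not (4*cnt <= 14 or (g >= -7 -> 2*cnt + g >= e + 11)))))) and ((not (g < 0)) -> (not (4*cnt <= 14 or (g >= -7 -> g >= z + 9))))


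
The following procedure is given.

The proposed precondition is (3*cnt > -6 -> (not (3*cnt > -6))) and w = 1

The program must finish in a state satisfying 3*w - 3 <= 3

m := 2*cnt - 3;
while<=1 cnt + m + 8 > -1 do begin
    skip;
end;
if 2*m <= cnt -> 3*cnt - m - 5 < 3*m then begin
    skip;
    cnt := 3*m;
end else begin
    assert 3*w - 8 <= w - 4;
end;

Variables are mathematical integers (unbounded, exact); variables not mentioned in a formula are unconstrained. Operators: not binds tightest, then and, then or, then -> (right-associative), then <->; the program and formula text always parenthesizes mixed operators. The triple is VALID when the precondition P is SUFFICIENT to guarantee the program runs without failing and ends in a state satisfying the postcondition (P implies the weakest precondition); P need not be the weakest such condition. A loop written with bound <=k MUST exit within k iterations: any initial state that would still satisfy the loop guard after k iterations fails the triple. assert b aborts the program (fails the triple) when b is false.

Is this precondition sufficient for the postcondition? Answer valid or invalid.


Working backward. After the program, the postcondition 3*w - 3 <= 3 must hold; in canonical form it is 3*w <= 6.
Then branch requires 3*w <= 6; else branch requires 2*w <= 4 and 3*w <= 6.
Before the if: ((2*m <= cnt -> 3*cnt < 4*m + 5) -> 3*w <= 6) and ((not (2*m <= cnt -> 3*cnt < 4*m + 5)) -> (2*w <= 4 and 3*w <= 6))
Before the loop (bound <=1), unroll the exhaustion recursion (WP_0 = exit-now case; WP_j = one more guarded iteration, up to j = 1):
  WP_0: (not (cnt + m > -9)) and ((2*m <= cnt -> 3*cnt < 4*m + 5) -> 3*w <= 6) and ((not (2*m <= cnt -> 3*cnt < 4*m + 5)) -> (2*w <= 4 and 3*w <= 6))
  WP_1: (cnt + m > -9 -> ((not (cnt + m > -9)) and ((2*m <= cnt -> 3*cnt < 4*m + 5) -> 3*w <= 6) and ((not (2*m <= cnt -> 3*cnt < 4*m + 5)) -> (2*w <= 4 and 3*w <= 6)))) and ((not (cnt + m > -9)) -> (((2*m <= cnt -> 3*cnt < 4*m + 5) -> 3*w <= 6) and ((not (2*m <= cnt -> 3*cnt < 4*m + 5)) -> (2*w <= 4 and 3*w <= 6))))
So before the loop: (cnt + m > -9 -> ((not (cnt + m > -9)) and ((2*m <= cnt -> 3*cnt < 4*m + 5) -> 3*w <= 6) and ((not (2*m <= cnt -> 3*cnt < 4*m + 5)) -> (2*w <= 4 and 3*w <= 6)))) and ((not (cnt + m > -9)) -> (((2*m <= cnt -> 3*cnt < 4*m + 5) -> 3*w <= 6) and ((not (2*m <= cnt -> 3*cnt < 4*m + 5)) -> (2*w <= 4 and 3*w <= 6))))
Before m := 2*cnt - 3: (3*cnt > -6 -> ((not (3*cnt > -6)) and ((3*cnt <= 6 -> 5*cnt > 7) -> 3*w <= 6) and ((not (3*cnt <= 6 -> 5*cnt > 7)) -> (2*w <= 4 and 3*w <= 6)))) and ((not (3*cnt > -6)) -> (((3*cnt <= 6 -> 5*cnt > 7) -> 3*w <= 6) and ((not (3*cnt <= 6 -> 5*cnt > 7)) -> (2*w <= 4 and 3*w <= 6))))
The weakest precondition is (3*cnt > -6 -> ((not (3*cnt > -6)) and ((3*cnt <= 6 -> 5*cnt > 7) -> 3*w <= 6) and ((not (3*cnt <= 6 -> 5*cnt > 7)) -> (2*w <= 4 and 3*w <= 6)))) and ((not (3*cnt > -6)) -> (((3*cnt <= 6 -> 5*cnt > 7) -> 3*w <= 6) and ((not (3*cnt <= 6 -> 5*cnt > 7)) -> (2*w <= 4 and 3*w <= 6)))).
Check whether (3*cnt > -6 -> (not (3*cnt > -6))) and w = 1 implies it.
Every state satisfying the precondition satisfies the weakest precondition: the implication holds.
Answer: valid


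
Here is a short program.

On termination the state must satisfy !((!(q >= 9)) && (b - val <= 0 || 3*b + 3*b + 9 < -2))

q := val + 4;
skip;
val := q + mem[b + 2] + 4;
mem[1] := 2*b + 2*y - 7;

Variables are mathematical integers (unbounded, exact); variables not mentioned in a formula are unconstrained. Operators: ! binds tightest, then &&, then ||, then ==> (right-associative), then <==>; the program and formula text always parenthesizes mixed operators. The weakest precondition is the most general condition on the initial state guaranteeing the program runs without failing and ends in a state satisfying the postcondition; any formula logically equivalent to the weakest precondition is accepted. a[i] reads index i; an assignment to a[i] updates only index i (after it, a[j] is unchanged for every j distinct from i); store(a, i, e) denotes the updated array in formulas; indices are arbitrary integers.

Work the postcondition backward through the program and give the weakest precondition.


Working backward. After the program, the postcondition !((!(q >= 9)) && (b - val <= 0 || 3*b + 3*b + 9 < -2)) must hold; in canonical form it is !((!(q >= 9)) && (b <= val || 6*b < -11)).
Before mem[1] := 2*b + 2*y - 7: !((!(q >= 9)) && (b <= val || 6*b < -11))
Before val := q + mem[b + 2] + 4: !((!(q >= 9)) && (b <= mem[b + 2] + q + 4 || 6*b < -11))
Before skip: !((!(q >= 9)) && (b <= mem[b + 2] + q + 4 || 6*b < -11))
Before q := val + 4: !((!(val >= 5)) && (b <= mem[b + 2] + val + 8 || 6*b < -11))
Answer: WP = !((!(val >= 5)) && (b <= mem[b + 2] + val + 8 || 6*b < -11))


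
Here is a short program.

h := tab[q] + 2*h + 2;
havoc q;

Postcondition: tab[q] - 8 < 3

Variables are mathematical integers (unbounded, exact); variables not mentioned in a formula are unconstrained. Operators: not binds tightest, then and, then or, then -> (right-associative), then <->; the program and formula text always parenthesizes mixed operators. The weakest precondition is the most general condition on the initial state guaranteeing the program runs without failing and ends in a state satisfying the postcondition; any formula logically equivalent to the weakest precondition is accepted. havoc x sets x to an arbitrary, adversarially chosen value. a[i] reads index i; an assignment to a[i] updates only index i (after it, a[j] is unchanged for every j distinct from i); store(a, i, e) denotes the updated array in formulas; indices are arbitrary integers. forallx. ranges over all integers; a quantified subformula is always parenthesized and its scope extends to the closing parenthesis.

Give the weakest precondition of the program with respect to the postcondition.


Working backward. After the program, the postcondition tab[q] - 8 < 3 must hold; in canonical form it is tab[q] < 11.
Before havoc q: forall q_1. tab[q_1] < 11
Before h := tab[q] + 2*h + 2: forall q_1. tab[q_1] < 11
Answer: WP = forall q_1. tab[q_1] < 11


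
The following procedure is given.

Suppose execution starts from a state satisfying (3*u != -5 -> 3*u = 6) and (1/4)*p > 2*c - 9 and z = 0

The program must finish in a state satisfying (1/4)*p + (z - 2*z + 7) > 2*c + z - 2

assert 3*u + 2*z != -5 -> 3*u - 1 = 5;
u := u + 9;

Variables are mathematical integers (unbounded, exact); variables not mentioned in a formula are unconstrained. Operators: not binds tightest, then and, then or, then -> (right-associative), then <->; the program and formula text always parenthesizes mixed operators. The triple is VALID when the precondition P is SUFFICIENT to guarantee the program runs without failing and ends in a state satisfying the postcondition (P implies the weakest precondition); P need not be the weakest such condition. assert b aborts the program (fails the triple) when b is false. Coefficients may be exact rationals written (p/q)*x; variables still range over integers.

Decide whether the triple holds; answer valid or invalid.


Working backward. After the program, the postcondition (1/4)*p + (z - 2*z + 7) > 2*c + z - 2 must hold; in canonical form it is (1/4)*p > 2*c + 2*z - 9.
Before u := u + 9: (1/4)*p > 2*c + 2*z - 9
Before assert 3*u + 2*z != -5 -> 3*u - 1 = 5: (3*u + 2*z != -5 -> 3*u = 6) and (1/4)*p > 2*c + 2*z - 9
The weakest precondition is (3*u + 2*z != -5 -> 3*u = 6) and (1/4)*p > 2*c + 2*z - 9.
Check whether (3*u != -5 -> 3*u = 6) and (1/4)*p > 2*c - 9 and z = 0 implies it.
Every state satisfying the precondition satisfies the weakest precondition: the implication holds.
Answer: valid
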